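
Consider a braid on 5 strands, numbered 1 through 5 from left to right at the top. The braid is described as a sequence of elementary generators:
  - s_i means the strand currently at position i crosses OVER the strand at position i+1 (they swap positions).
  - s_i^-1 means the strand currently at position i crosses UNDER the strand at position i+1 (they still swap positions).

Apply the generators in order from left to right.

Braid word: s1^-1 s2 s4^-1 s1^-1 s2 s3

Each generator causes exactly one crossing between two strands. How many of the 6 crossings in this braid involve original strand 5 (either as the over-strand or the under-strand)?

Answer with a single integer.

Answer: 2

Derivation:
Gen 1: crossing 1x2. Involves strand 5? no. Count so far: 0
Gen 2: crossing 1x3. Involves strand 5? no. Count so far: 0
Gen 3: crossing 4x5. Involves strand 5? yes. Count so far: 1
Gen 4: crossing 2x3. Involves strand 5? no. Count so far: 1
Gen 5: crossing 2x1. Involves strand 5? no. Count so far: 1
Gen 6: crossing 2x5. Involves strand 5? yes. Count so far: 2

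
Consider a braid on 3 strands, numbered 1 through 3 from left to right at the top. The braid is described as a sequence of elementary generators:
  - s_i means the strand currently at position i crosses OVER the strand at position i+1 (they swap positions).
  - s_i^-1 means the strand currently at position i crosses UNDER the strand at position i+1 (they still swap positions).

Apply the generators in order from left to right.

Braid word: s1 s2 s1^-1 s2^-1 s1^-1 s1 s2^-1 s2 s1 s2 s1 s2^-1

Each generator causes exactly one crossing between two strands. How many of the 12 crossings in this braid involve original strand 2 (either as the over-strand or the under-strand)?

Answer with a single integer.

Answer: 7

Derivation:
Gen 1: crossing 1x2. Involves strand 2? yes. Count so far: 1
Gen 2: crossing 1x3. Involves strand 2? no. Count so far: 1
Gen 3: crossing 2x3. Involves strand 2? yes. Count so far: 2
Gen 4: crossing 2x1. Involves strand 2? yes. Count so far: 3
Gen 5: crossing 3x1. Involves strand 2? no. Count so far: 3
Gen 6: crossing 1x3. Involves strand 2? no. Count so far: 3
Gen 7: crossing 1x2. Involves strand 2? yes. Count so far: 4
Gen 8: crossing 2x1. Involves strand 2? yes. Count so far: 5
Gen 9: crossing 3x1. Involves strand 2? no. Count so far: 5
Gen 10: crossing 3x2. Involves strand 2? yes. Count so far: 6
Gen 11: crossing 1x2. Involves strand 2? yes. Count so far: 7
Gen 12: crossing 1x3. Involves strand 2? no. Count so far: 7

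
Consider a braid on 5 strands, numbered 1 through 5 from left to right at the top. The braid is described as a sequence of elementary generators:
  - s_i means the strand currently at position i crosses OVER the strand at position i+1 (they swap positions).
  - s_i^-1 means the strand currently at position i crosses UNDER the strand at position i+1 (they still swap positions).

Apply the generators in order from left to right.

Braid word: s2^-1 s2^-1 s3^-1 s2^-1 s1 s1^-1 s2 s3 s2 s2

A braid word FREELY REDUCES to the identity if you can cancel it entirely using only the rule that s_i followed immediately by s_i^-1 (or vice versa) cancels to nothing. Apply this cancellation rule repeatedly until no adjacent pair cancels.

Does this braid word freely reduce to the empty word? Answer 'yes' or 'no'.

Gen 1 (s2^-1): push. Stack: [s2^-1]
Gen 2 (s2^-1): push. Stack: [s2^-1 s2^-1]
Gen 3 (s3^-1): push. Stack: [s2^-1 s2^-1 s3^-1]
Gen 4 (s2^-1): push. Stack: [s2^-1 s2^-1 s3^-1 s2^-1]
Gen 5 (s1): push. Stack: [s2^-1 s2^-1 s3^-1 s2^-1 s1]
Gen 6 (s1^-1): cancels prior s1. Stack: [s2^-1 s2^-1 s3^-1 s2^-1]
Gen 7 (s2): cancels prior s2^-1. Stack: [s2^-1 s2^-1 s3^-1]
Gen 8 (s3): cancels prior s3^-1. Stack: [s2^-1 s2^-1]
Gen 9 (s2): cancels prior s2^-1. Stack: [s2^-1]
Gen 10 (s2): cancels prior s2^-1. Stack: []
Reduced word: (empty)

Answer: yes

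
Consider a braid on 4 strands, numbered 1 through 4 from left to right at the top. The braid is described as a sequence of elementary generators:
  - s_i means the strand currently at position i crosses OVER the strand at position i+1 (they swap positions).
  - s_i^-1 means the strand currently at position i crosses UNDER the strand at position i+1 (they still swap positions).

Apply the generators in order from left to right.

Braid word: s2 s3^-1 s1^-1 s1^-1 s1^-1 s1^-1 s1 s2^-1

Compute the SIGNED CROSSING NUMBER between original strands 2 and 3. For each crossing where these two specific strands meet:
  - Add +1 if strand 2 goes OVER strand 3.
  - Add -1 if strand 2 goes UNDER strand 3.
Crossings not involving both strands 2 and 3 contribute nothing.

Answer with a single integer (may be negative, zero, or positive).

Answer: 1

Derivation:
Gen 1: 2 over 3. Both 2&3? yes. Contrib: +1. Sum: 1
Gen 2: crossing 2x4. Both 2&3? no. Sum: 1
Gen 3: crossing 1x3. Both 2&3? no. Sum: 1
Gen 4: crossing 3x1. Both 2&3? no. Sum: 1
Gen 5: crossing 1x3. Both 2&3? no. Sum: 1
Gen 6: crossing 3x1. Both 2&3? no. Sum: 1
Gen 7: crossing 1x3. Both 2&3? no. Sum: 1
Gen 8: crossing 1x4. Both 2&3? no. Sum: 1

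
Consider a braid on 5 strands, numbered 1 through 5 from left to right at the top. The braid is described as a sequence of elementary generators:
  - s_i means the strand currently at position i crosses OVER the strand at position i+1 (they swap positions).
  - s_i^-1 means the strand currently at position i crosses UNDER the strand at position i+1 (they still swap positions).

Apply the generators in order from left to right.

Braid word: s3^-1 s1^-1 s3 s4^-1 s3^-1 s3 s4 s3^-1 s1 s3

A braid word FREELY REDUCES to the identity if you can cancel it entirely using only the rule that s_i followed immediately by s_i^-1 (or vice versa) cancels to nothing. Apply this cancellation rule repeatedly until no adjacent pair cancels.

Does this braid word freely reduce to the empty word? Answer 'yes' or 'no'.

Answer: yes

Derivation:
Gen 1 (s3^-1): push. Stack: [s3^-1]
Gen 2 (s1^-1): push. Stack: [s3^-1 s1^-1]
Gen 3 (s3): push. Stack: [s3^-1 s1^-1 s3]
Gen 4 (s4^-1): push. Stack: [s3^-1 s1^-1 s3 s4^-1]
Gen 5 (s3^-1): push. Stack: [s3^-1 s1^-1 s3 s4^-1 s3^-1]
Gen 6 (s3): cancels prior s3^-1. Stack: [s3^-1 s1^-1 s3 s4^-1]
Gen 7 (s4): cancels prior s4^-1. Stack: [s3^-1 s1^-1 s3]
Gen 8 (s3^-1): cancels prior s3. Stack: [s3^-1 s1^-1]
Gen 9 (s1): cancels prior s1^-1. Stack: [s3^-1]
Gen 10 (s3): cancels prior s3^-1. Stack: []
Reduced word: (empty)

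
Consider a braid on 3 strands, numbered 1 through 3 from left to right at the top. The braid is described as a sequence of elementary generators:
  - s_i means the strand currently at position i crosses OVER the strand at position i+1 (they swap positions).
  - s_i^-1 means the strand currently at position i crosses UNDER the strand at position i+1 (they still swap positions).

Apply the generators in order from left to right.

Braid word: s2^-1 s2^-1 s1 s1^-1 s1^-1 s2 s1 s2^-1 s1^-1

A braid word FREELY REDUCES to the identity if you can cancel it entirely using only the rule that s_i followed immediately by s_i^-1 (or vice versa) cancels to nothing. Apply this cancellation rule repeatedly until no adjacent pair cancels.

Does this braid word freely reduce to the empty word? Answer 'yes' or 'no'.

Answer: no

Derivation:
Gen 1 (s2^-1): push. Stack: [s2^-1]
Gen 2 (s2^-1): push. Stack: [s2^-1 s2^-1]
Gen 3 (s1): push. Stack: [s2^-1 s2^-1 s1]
Gen 4 (s1^-1): cancels prior s1. Stack: [s2^-1 s2^-1]
Gen 5 (s1^-1): push. Stack: [s2^-1 s2^-1 s1^-1]
Gen 6 (s2): push. Stack: [s2^-1 s2^-1 s1^-1 s2]
Gen 7 (s1): push. Stack: [s2^-1 s2^-1 s1^-1 s2 s1]
Gen 8 (s2^-1): push. Stack: [s2^-1 s2^-1 s1^-1 s2 s1 s2^-1]
Gen 9 (s1^-1): push. Stack: [s2^-1 s2^-1 s1^-1 s2 s1 s2^-1 s1^-1]
Reduced word: s2^-1 s2^-1 s1^-1 s2 s1 s2^-1 s1^-1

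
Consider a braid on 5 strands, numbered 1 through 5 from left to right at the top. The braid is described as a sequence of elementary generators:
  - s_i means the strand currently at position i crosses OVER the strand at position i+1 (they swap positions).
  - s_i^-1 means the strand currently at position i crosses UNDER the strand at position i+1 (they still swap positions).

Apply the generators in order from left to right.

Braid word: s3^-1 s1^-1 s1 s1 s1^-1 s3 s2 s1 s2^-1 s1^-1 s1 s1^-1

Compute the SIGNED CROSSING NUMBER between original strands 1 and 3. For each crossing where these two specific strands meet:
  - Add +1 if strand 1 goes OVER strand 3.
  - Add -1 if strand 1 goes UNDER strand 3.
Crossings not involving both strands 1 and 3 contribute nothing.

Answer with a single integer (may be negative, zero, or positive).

Gen 1: crossing 3x4. Both 1&3? no. Sum: 0
Gen 2: crossing 1x2. Both 1&3? no. Sum: 0
Gen 3: crossing 2x1. Both 1&3? no. Sum: 0
Gen 4: crossing 1x2. Both 1&3? no. Sum: 0
Gen 5: crossing 2x1. Both 1&3? no. Sum: 0
Gen 6: crossing 4x3. Both 1&3? no. Sum: 0
Gen 7: crossing 2x3. Both 1&3? no. Sum: 0
Gen 8: 1 over 3. Both 1&3? yes. Contrib: +1. Sum: 1
Gen 9: crossing 1x2. Both 1&3? no. Sum: 1
Gen 10: crossing 3x2. Both 1&3? no. Sum: 1
Gen 11: crossing 2x3. Both 1&3? no. Sum: 1
Gen 12: crossing 3x2. Both 1&3? no. Sum: 1

Answer: 1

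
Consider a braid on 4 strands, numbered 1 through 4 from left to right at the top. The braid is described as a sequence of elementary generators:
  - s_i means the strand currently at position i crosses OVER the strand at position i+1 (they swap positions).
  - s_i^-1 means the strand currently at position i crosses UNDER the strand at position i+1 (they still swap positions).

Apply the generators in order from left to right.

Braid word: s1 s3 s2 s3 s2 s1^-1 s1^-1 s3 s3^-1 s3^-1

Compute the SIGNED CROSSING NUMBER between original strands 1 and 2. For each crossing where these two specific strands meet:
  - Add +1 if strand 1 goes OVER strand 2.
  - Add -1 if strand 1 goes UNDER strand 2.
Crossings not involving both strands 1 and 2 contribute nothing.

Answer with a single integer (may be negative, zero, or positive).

Gen 1: 1 over 2. Both 1&2? yes. Contrib: +1. Sum: 1
Gen 2: crossing 3x4. Both 1&2? no. Sum: 1
Gen 3: crossing 1x4. Both 1&2? no. Sum: 1
Gen 4: crossing 1x3. Both 1&2? no. Sum: 1
Gen 5: crossing 4x3. Both 1&2? no. Sum: 1
Gen 6: crossing 2x3. Both 1&2? no. Sum: 1
Gen 7: crossing 3x2. Both 1&2? no. Sum: 1
Gen 8: crossing 4x1. Both 1&2? no. Sum: 1
Gen 9: crossing 1x4. Both 1&2? no. Sum: 1
Gen 10: crossing 4x1. Both 1&2? no. Sum: 1

Answer: 1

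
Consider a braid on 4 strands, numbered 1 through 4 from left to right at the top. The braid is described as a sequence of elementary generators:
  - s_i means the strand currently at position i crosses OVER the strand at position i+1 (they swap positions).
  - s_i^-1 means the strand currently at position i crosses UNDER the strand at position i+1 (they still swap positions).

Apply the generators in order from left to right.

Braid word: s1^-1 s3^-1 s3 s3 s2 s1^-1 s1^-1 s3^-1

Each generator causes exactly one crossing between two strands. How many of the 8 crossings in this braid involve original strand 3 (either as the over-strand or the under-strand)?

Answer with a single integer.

Answer: 4

Derivation:
Gen 1: crossing 1x2. Involves strand 3? no. Count so far: 0
Gen 2: crossing 3x4. Involves strand 3? yes. Count so far: 1
Gen 3: crossing 4x3. Involves strand 3? yes. Count so far: 2
Gen 4: crossing 3x4. Involves strand 3? yes. Count so far: 3
Gen 5: crossing 1x4. Involves strand 3? no. Count so far: 3
Gen 6: crossing 2x4. Involves strand 3? no. Count so far: 3
Gen 7: crossing 4x2. Involves strand 3? no. Count so far: 3
Gen 8: crossing 1x3. Involves strand 3? yes. Count so far: 4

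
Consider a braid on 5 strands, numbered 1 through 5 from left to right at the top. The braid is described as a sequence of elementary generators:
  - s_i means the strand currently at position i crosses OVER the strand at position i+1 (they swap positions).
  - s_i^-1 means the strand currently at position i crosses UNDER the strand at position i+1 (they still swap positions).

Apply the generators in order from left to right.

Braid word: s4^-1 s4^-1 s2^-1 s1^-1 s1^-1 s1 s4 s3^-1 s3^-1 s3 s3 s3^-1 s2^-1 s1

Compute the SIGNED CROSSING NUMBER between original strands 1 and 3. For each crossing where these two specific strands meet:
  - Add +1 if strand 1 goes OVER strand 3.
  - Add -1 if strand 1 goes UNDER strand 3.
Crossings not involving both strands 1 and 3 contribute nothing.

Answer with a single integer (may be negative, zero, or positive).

Gen 1: crossing 4x5. Both 1&3? no. Sum: 0
Gen 2: crossing 5x4. Both 1&3? no. Sum: 0
Gen 3: crossing 2x3. Both 1&3? no. Sum: 0
Gen 4: 1 under 3. Both 1&3? yes. Contrib: -1. Sum: -1
Gen 5: 3 under 1. Both 1&3? yes. Contrib: +1. Sum: 0
Gen 6: 1 over 3. Both 1&3? yes. Contrib: +1. Sum: 1
Gen 7: crossing 4x5. Both 1&3? no. Sum: 1
Gen 8: crossing 2x5. Both 1&3? no. Sum: 1
Gen 9: crossing 5x2. Both 1&3? no. Sum: 1
Gen 10: crossing 2x5. Both 1&3? no. Sum: 1
Gen 11: crossing 5x2. Both 1&3? no. Sum: 1
Gen 12: crossing 2x5. Both 1&3? no. Sum: 1
Gen 13: crossing 1x5. Both 1&3? no. Sum: 1
Gen 14: crossing 3x5. Both 1&3? no. Sum: 1

Answer: 1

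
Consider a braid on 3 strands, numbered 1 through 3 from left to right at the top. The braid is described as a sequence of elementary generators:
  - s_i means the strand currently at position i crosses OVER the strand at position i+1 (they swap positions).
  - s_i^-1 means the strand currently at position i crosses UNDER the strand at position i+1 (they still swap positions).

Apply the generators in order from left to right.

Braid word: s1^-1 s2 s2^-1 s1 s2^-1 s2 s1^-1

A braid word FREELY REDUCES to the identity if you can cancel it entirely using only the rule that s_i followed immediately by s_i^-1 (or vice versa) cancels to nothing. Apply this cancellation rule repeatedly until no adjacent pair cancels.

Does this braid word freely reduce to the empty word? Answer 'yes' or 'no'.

Gen 1 (s1^-1): push. Stack: [s1^-1]
Gen 2 (s2): push. Stack: [s1^-1 s2]
Gen 3 (s2^-1): cancels prior s2. Stack: [s1^-1]
Gen 4 (s1): cancels prior s1^-1. Stack: []
Gen 5 (s2^-1): push. Stack: [s2^-1]
Gen 6 (s2): cancels prior s2^-1. Stack: []
Gen 7 (s1^-1): push. Stack: [s1^-1]
Reduced word: s1^-1

Answer: no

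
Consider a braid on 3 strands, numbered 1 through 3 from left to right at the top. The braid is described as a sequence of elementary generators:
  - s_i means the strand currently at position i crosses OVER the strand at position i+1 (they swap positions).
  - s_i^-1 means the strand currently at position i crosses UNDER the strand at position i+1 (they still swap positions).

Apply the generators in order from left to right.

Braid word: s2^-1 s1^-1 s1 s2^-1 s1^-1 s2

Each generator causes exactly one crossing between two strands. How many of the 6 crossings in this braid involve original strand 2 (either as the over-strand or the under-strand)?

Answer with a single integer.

Answer: 3

Derivation:
Gen 1: crossing 2x3. Involves strand 2? yes. Count so far: 1
Gen 2: crossing 1x3. Involves strand 2? no. Count so far: 1
Gen 3: crossing 3x1. Involves strand 2? no. Count so far: 1
Gen 4: crossing 3x2. Involves strand 2? yes. Count so far: 2
Gen 5: crossing 1x2. Involves strand 2? yes. Count so far: 3
Gen 6: crossing 1x3. Involves strand 2? no. Count so far: 3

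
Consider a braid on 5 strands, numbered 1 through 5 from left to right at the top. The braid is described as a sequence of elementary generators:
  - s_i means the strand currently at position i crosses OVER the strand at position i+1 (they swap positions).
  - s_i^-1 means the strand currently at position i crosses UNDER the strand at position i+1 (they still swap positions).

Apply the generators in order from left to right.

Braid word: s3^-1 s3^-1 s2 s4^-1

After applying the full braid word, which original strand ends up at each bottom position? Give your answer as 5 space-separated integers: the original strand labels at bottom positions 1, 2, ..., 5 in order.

Gen 1 (s3^-1): strand 3 crosses under strand 4. Perm now: [1 2 4 3 5]
Gen 2 (s3^-1): strand 4 crosses under strand 3. Perm now: [1 2 3 4 5]
Gen 3 (s2): strand 2 crosses over strand 3. Perm now: [1 3 2 4 5]
Gen 4 (s4^-1): strand 4 crosses under strand 5. Perm now: [1 3 2 5 4]

Answer: 1 3 2 5 4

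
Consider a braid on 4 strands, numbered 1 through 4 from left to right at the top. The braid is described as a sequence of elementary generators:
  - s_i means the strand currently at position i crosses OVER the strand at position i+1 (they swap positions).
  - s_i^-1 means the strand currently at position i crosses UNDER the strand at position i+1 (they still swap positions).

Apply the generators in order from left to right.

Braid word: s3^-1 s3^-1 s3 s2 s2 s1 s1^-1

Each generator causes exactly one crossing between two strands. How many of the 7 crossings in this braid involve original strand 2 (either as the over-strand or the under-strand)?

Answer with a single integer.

Answer: 4

Derivation:
Gen 1: crossing 3x4. Involves strand 2? no. Count so far: 0
Gen 2: crossing 4x3. Involves strand 2? no. Count so far: 0
Gen 3: crossing 3x4. Involves strand 2? no. Count so far: 0
Gen 4: crossing 2x4. Involves strand 2? yes. Count so far: 1
Gen 5: crossing 4x2. Involves strand 2? yes. Count so far: 2
Gen 6: crossing 1x2. Involves strand 2? yes. Count so far: 3
Gen 7: crossing 2x1. Involves strand 2? yes. Count so far: 4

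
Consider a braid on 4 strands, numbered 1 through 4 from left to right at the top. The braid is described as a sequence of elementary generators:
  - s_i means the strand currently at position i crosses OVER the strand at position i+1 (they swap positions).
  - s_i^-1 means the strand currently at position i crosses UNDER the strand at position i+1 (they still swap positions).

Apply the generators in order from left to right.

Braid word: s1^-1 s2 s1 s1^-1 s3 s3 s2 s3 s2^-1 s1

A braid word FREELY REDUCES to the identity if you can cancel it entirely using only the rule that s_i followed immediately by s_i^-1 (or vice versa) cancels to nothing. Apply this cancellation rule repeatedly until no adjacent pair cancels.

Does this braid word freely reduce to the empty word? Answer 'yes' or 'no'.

Answer: no

Derivation:
Gen 1 (s1^-1): push. Stack: [s1^-1]
Gen 2 (s2): push. Stack: [s1^-1 s2]
Gen 3 (s1): push. Stack: [s1^-1 s2 s1]
Gen 4 (s1^-1): cancels prior s1. Stack: [s1^-1 s2]
Gen 5 (s3): push. Stack: [s1^-1 s2 s3]
Gen 6 (s3): push. Stack: [s1^-1 s2 s3 s3]
Gen 7 (s2): push. Stack: [s1^-1 s2 s3 s3 s2]
Gen 8 (s3): push. Stack: [s1^-1 s2 s3 s3 s2 s3]
Gen 9 (s2^-1): push. Stack: [s1^-1 s2 s3 s3 s2 s3 s2^-1]
Gen 10 (s1): push. Stack: [s1^-1 s2 s3 s3 s2 s3 s2^-1 s1]
Reduced word: s1^-1 s2 s3 s3 s2 s3 s2^-1 s1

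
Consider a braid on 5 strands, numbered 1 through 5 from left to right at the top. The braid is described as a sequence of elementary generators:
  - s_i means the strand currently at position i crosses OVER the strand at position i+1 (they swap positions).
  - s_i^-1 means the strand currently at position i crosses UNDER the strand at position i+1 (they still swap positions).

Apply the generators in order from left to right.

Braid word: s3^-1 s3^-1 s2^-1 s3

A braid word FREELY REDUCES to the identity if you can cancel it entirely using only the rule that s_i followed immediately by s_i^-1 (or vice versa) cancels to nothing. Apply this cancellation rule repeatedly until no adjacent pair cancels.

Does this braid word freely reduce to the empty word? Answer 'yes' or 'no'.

Answer: no

Derivation:
Gen 1 (s3^-1): push. Stack: [s3^-1]
Gen 2 (s3^-1): push. Stack: [s3^-1 s3^-1]
Gen 3 (s2^-1): push. Stack: [s3^-1 s3^-1 s2^-1]
Gen 4 (s3): push. Stack: [s3^-1 s3^-1 s2^-1 s3]
Reduced word: s3^-1 s3^-1 s2^-1 s3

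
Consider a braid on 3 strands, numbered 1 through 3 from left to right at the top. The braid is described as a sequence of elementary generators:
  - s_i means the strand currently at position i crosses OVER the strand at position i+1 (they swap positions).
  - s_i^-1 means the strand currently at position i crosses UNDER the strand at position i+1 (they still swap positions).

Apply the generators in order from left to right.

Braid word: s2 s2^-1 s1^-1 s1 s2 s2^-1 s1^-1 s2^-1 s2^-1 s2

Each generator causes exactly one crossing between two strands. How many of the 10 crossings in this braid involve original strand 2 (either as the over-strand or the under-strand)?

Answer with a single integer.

Gen 1: crossing 2x3. Involves strand 2? yes. Count so far: 1
Gen 2: crossing 3x2. Involves strand 2? yes. Count so far: 2
Gen 3: crossing 1x2. Involves strand 2? yes. Count so far: 3
Gen 4: crossing 2x1. Involves strand 2? yes. Count so far: 4
Gen 5: crossing 2x3. Involves strand 2? yes. Count so far: 5
Gen 6: crossing 3x2. Involves strand 2? yes. Count so far: 6
Gen 7: crossing 1x2. Involves strand 2? yes. Count so far: 7
Gen 8: crossing 1x3. Involves strand 2? no. Count so far: 7
Gen 9: crossing 3x1. Involves strand 2? no. Count so far: 7
Gen 10: crossing 1x3. Involves strand 2? no. Count so far: 7

Answer: 7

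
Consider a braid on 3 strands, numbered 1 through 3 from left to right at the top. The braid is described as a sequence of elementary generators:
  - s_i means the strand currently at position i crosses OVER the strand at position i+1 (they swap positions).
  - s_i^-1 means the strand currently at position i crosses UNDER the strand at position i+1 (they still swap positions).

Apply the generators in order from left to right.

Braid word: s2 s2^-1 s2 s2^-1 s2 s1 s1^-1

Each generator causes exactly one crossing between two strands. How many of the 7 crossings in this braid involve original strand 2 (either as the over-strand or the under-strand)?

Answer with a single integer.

Answer: 5

Derivation:
Gen 1: crossing 2x3. Involves strand 2? yes. Count so far: 1
Gen 2: crossing 3x2. Involves strand 2? yes. Count so far: 2
Gen 3: crossing 2x3. Involves strand 2? yes. Count so far: 3
Gen 4: crossing 3x2. Involves strand 2? yes. Count so far: 4
Gen 5: crossing 2x3. Involves strand 2? yes. Count so far: 5
Gen 6: crossing 1x3. Involves strand 2? no. Count so far: 5
Gen 7: crossing 3x1. Involves strand 2? no. Count so far: 5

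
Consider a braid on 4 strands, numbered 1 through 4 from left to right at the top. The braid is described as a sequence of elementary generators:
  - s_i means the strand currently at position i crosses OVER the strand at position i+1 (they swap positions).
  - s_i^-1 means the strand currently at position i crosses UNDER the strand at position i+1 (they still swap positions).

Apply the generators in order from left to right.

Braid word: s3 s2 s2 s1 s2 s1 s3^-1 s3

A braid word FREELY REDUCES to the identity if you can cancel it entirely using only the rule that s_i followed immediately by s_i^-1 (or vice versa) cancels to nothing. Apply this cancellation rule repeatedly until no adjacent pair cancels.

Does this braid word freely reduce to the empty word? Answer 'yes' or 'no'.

Gen 1 (s3): push. Stack: [s3]
Gen 2 (s2): push. Stack: [s3 s2]
Gen 3 (s2): push. Stack: [s3 s2 s2]
Gen 4 (s1): push. Stack: [s3 s2 s2 s1]
Gen 5 (s2): push. Stack: [s3 s2 s2 s1 s2]
Gen 6 (s1): push. Stack: [s3 s2 s2 s1 s2 s1]
Gen 7 (s3^-1): push. Stack: [s3 s2 s2 s1 s2 s1 s3^-1]
Gen 8 (s3): cancels prior s3^-1. Stack: [s3 s2 s2 s1 s2 s1]
Reduced word: s3 s2 s2 s1 s2 s1

Answer: no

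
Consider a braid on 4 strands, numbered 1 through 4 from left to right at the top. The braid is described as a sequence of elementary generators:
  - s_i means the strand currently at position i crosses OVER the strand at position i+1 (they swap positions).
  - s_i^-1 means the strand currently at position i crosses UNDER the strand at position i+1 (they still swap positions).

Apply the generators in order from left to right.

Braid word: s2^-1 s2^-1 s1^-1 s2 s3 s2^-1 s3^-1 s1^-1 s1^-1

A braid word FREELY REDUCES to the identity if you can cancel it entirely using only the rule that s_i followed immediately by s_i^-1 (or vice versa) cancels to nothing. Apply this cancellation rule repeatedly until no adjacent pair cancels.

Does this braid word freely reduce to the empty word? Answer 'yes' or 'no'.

Gen 1 (s2^-1): push. Stack: [s2^-1]
Gen 2 (s2^-1): push. Stack: [s2^-1 s2^-1]
Gen 3 (s1^-1): push. Stack: [s2^-1 s2^-1 s1^-1]
Gen 4 (s2): push. Stack: [s2^-1 s2^-1 s1^-1 s2]
Gen 5 (s3): push. Stack: [s2^-1 s2^-1 s1^-1 s2 s3]
Gen 6 (s2^-1): push. Stack: [s2^-1 s2^-1 s1^-1 s2 s3 s2^-1]
Gen 7 (s3^-1): push. Stack: [s2^-1 s2^-1 s1^-1 s2 s3 s2^-1 s3^-1]
Gen 8 (s1^-1): push. Stack: [s2^-1 s2^-1 s1^-1 s2 s3 s2^-1 s3^-1 s1^-1]
Gen 9 (s1^-1): push. Stack: [s2^-1 s2^-1 s1^-1 s2 s3 s2^-1 s3^-1 s1^-1 s1^-1]
Reduced word: s2^-1 s2^-1 s1^-1 s2 s3 s2^-1 s3^-1 s1^-1 s1^-1

Answer: no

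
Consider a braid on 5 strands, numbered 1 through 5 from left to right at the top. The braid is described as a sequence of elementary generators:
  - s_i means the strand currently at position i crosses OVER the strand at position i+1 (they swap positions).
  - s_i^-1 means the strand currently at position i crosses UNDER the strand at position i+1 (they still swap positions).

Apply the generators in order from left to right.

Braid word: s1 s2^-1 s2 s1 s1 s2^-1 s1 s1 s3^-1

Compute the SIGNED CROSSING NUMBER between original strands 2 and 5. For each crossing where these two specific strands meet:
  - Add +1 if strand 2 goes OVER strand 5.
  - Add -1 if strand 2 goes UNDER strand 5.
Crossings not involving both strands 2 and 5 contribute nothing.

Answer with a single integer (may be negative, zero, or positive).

Gen 1: crossing 1x2. Both 2&5? no. Sum: 0
Gen 2: crossing 1x3. Both 2&5? no. Sum: 0
Gen 3: crossing 3x1. Both 2&5? no. Sum: 0
Gen 4: crossing 2x1. Both 2&5? no. Sum: 0
Gen 5: crossing 1x2. Both 2&5? no. Sum: 0
Gen 6: crossing 1x3. Both 2&5? no. Sum: 0
Gen 7: crossing 2x3. Both 2&5? no. Sum: 0
Gen 8: crossing 3x2. Both 2&5? no. Sum: 0
Gen 9: crossing 1x4. Both 2&5? no. Sum: 0

Answer: 0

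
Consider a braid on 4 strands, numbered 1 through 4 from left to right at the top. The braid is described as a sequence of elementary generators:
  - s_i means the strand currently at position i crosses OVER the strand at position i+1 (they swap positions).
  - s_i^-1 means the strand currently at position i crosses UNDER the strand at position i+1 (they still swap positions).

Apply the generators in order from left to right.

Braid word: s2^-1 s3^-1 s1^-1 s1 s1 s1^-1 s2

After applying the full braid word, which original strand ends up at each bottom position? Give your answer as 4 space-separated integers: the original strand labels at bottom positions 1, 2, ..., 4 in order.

Answer: 1 4 3 2

Derivation:
Gen 1 (s2^-1): strand 2 crosses under strand 3. Perm now: [1 3 2 4]
Gen 2 (s3^-1): strand 2 crosses under strand 4. Perm now: [1 3 4 2]
Gen 3 (s1^-1): strand 1 crosses under strand 3. Perm now: [3 1 4 2]
Gen 4 (s1): strand 3 crosses over strand 1. Perm now: [1 3 4 2]
Gen 5 (s1): strand 1 crosses over strand 3. Perm now: [3 1 4 2]
Gen 6 (s1^-1): strand 3 crosses under strand 1. Perm now: [1 3 4 2]
Gen 7 (s2): strand 3 crosses over strand 4. Perm now: [1 4 3 2]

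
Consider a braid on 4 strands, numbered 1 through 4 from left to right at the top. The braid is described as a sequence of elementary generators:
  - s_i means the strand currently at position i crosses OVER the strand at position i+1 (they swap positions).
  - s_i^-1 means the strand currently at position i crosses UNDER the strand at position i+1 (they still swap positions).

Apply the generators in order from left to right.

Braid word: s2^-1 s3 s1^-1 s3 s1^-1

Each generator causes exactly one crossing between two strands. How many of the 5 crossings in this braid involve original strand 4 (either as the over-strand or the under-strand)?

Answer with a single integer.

Gen 1: crossing 2x3. Involves strand 4? no. Count so far: 0
Gen 2: crossing 2x4. Involves strand 4? yes. Count so far: 1
Gen 3: crossing 1x3. Involves strand 4? no. Count so far: 1
Gen 4: crossing 4x2. Involves strand 4? yes. Count so far: 2
Gen 5: crossing 3x1. Involves strand 4? no. Count so far: 2

Answer: 2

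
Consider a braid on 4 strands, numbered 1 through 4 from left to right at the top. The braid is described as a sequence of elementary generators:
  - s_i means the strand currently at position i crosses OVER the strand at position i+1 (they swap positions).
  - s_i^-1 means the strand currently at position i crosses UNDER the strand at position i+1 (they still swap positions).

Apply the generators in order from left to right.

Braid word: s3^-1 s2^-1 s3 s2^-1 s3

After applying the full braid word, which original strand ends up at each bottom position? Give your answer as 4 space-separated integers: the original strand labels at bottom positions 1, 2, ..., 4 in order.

Gen 1 (s3^-1): strand 3 crosses under strand 4. Perm now: [1 2 4 3]
Gen 2 (s2^-1): strand 2 crosses under strand 4. Perm now: [1 4 2 3]
Gen 3 (s3): strand 2 crosses over strand 3. Perm now: [1 4 3 2]
Gen 4 (s2^-1): strand 4 crosses under strand 3. Perm now: [1 3 4 2]
Gen 5 (s3): strand 4 crosses over strand 2. Perm now: [1 3 2 4]

Answer: 1 3 2 4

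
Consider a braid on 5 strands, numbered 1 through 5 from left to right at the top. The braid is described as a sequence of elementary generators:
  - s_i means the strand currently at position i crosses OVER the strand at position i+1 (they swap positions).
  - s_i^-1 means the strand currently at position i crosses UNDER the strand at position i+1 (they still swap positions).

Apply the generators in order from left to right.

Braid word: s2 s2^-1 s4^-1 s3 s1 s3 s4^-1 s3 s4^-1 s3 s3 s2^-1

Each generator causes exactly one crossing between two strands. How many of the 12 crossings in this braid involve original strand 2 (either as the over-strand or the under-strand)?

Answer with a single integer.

Gen 1: crossing 2x3. Involves strand 2? yes. Count so far: 1
Gen 2: crossing 3x2. Involves strand 2? yes. Count so far: 2
Gen 3: crossing 4x5. Involves strand 2? no. Count so far: 2
Gen 4: crossing 3x5. Involves strand 2? no. Count so far: 2
Gen 5: crossing 1x2. Involves strand 2? yes. Count so far: 3
Gen 6: crossing 5x3. Involves strand 2? no. Count so far: 3
Gen 7: crossing 5x4. Involves strand 2? no. Count so far: 3
Gen 8: crossing 3x4. Involves strand 2? no. Count so far: 3
Gen 9: crossing 3x5. Involves strand 2? no. Count so far: 3
Gen 10: crossing 4x5. Involves strand 2? no. Count so far: 3
Gen 11: crossing 5x4. Involves strand 2? no. Count so far: 3
Gen 12: crossing 1x4. Involves strand 2? no. Count so far: 3

Answer: 3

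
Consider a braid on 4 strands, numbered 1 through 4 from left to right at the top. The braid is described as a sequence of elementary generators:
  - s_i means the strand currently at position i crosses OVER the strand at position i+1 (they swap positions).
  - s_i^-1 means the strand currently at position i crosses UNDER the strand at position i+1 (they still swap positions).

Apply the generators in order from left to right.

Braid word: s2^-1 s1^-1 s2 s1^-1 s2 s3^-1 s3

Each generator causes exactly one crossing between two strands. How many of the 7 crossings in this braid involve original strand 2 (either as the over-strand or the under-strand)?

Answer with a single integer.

Answer: 3

Derivation:
Gen 1: crossing 2x3. Involves strand 2? yes. Count so far: 1
Gen 2: crossing 1x3. Involves strand 2? no. Count so far: 1
Gen 3: crossing 1x2. Involves strand 2? yes. Count so far: 2
Gen 4: crossing 3x2. Involves strand 2? yes. Count so far: 3
Gen 5: crossing 3x1. Involves strand 2? no. Count so far: 3
Gen 6: crossing 3x4. Involves strand 2? no. Count so far: 3
Gen 7: crossing 4x3. Involves strand 2? no. Count so far: 3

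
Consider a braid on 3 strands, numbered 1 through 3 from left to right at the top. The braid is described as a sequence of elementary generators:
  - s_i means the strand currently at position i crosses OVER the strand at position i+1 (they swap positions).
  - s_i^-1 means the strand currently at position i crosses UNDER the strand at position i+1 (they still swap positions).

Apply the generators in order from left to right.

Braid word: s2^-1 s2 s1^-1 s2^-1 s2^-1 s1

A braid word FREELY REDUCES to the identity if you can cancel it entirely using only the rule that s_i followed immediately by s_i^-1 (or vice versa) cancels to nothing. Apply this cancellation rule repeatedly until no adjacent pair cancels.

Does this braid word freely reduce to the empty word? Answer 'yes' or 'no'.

Gen 1 (s2^-1): push. Stack: [s2^-1]
Gen 2 (s2): cancels prior s2^-1. Stack: []
Gen 3 (s1^-1): push. Stack: [s1^-1]
Gen 4 (s2^-1): push. Stack: [s1^-1 s2^-1]
Gen 5 (s2^-1): push. Stack: [s1^-1 s2^-1 s2^-1]
Gen 6 (s1): push. Stack: [s1^-1 s2^-1 s2^-1 s1]
Reduced word: s1^-1 s2^-1 s2^-1 s1

Answer: no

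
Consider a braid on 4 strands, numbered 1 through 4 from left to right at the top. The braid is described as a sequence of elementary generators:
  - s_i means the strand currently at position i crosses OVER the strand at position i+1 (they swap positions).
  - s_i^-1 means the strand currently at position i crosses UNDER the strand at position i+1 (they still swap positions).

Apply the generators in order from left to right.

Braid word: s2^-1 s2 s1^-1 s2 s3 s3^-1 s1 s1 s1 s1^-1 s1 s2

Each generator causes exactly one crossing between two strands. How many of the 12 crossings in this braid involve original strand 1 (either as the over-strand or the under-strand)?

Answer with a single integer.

Gen 1: crossing 2x3. Involves strand 1? no. Count so far: 0
Gen 2: crossing 3x2. Involves strand 1? no. Count so far: 0
Gen 3: crossing 1x2. Involves strand 1? yes. Count so far: 1
Gen 4: crossing 1x3. Involves strand 1? yes. Count so far: 2
Gen 5: crossing 1x4. Involves strand 1? yes. Count so far: 3
Gen 6: crossing 4x1. Involves strand 1? yes. Count so far: 4
Gen 7: crossing 2x3. Involves strand 1? no. Count so far: 4
Gen 8: crossing 3x2. Involves strand 1? no. Count so far: 4
Gen 9: crossing 2x3. Involves strand 1? no. Count so far: 4
Gen 10: crossing 3x2. Involves strand 1? no. Count so far: 4
Gen 11: crossing 2x3. Involves strand 1? no. Count so far: 4
Gen 12: crossing 2x1. Involves strand 1? yes. Count so far: 5

Answer: 5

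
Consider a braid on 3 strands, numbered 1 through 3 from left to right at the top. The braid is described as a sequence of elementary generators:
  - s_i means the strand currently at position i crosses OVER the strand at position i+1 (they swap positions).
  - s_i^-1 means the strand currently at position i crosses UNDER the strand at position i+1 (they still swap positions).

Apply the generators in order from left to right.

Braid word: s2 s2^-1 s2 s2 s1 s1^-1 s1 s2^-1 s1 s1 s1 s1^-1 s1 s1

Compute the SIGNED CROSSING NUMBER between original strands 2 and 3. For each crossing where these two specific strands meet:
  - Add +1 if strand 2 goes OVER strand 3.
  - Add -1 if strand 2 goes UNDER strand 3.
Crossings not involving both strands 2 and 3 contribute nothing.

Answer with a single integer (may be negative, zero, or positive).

Gen 1: 2 over 3. Both 2&3? yes. Contrib: +1. Sum: 1
Gen 2: 3 under 2. Both 2&3? yes. Contrib: +1. Sum: 2
Gen 3: 2 over 3. Both 2&3? yes. Contrib: +1. Sum: 3
Gen 4: 3 over 2. Both 2&3? yes. Contrib: -1. Sum: 2
Gen 5: crossing 1x2. Both 2&3? no. Sum: 2
Gen 6: crossing 2x1. Both 2&3? no. Sum: 2
Gen 7: crossing 1x2. Both 2&3? no. Sum: 2
Gen 8: crossing 1x3. Both 2&3? no. Sum: 2
Gen 9: 2 over 3. Both 2&3? yes. Contrib: +1. Sum: 3
Gen 10: 3 over 2. Both 2&3? yes. Contrib: -1. Sum: 2
Gen 11: 2 over 3. Both 2&3? yes. Contrib: +1. Sum: 3
Gen 12: 3 under 2. Both 2&3? yes. Contrib: +1. Sum: 4
Gen 13: 2 over 3. Both 2&3? yes. Contrib: +1. Sum: 5
Gen 14: 3 over 2. Both 2&3? yes. Contrib: -1. Sum: 4

Answer: 4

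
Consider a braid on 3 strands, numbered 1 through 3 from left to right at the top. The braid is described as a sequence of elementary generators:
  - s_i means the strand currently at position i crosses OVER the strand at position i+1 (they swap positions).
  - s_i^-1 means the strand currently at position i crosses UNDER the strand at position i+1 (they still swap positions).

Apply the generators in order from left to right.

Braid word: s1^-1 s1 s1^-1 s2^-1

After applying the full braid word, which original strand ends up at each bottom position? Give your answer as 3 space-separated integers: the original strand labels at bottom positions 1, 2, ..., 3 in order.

Gen 1 (s1^-1): strand 1 crosses under strand 2. Perm now: [2 1 3]
Gen 2 (s1): strand 2 crosses over strand 1. Perm now: [1 2 3]
Gen 3 (s1^-1): strand 1 crosses under strand 2. Perm now: [2 1 3]
Gen 4 (s2^-1): strand 1 crosses under strand 3. Perm now: [2 3 1]

Answer: 2 3 1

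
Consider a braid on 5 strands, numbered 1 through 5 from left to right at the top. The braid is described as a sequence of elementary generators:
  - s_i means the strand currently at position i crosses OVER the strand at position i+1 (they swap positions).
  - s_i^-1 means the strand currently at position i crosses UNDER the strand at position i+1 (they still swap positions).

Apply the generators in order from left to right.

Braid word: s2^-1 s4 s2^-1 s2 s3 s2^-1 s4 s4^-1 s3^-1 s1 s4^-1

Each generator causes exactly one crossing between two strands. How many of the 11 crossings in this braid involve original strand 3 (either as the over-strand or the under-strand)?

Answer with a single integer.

Answer: 6

Derivation:
Gen 1: crossing 2x3. Involves strand 3? yes. Count so far: 1
Gen 2: crossing 4x5. Involves strand 3? no. Count so far: 1
Gen 3: crossing 3x2. Involves strand 3? yes. Count so far: 2
Gen 4: crossing 2x3. Involves strand 3? yes. Count so far: 3
Gen 5: crossing 2x5. Involves strand 3? no. Count so far: 3
Gen 6: crossing 3x5. Involves strand 3? yes. Count so far: 4
Gen 7: crossing 2x4. Involves strand 3? no. Count so far: 4
Gen 8: crossing 4x2. Involves strand 3? no. Count so far: 4
Gen 9: crossing 3x2. Involves strand 3? yes. Count so far: 5
Gen 10: crossing 1x5. Involves strand 3? no. Count so far: 5
Gen 11: crossing 3x4. Involves strand 3? yes. Count so far: 6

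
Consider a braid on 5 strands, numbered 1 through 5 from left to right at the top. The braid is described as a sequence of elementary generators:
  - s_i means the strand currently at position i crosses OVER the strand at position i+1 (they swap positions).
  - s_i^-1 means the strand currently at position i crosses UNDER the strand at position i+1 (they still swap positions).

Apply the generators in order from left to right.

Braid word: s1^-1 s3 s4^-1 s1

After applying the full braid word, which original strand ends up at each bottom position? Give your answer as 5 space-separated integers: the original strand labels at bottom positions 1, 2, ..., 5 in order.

Gen 1 (s1^-1): strand 1 crosses under strand 2. Perm now: [2 1 3 4 5]
Gen 2 (s3): strand 3 crosses over strand 4. Perm now: [2 1 4 3 5]
Gen 3 (s4^-1): strand 3 crosses under strand 5. Perm now: [2 1 4 5 3]
Gen 4 (s1): strand 2 crosses over strand 1. Perm now: [1 2 4 5 3]

Answer: 1 2 4 5 3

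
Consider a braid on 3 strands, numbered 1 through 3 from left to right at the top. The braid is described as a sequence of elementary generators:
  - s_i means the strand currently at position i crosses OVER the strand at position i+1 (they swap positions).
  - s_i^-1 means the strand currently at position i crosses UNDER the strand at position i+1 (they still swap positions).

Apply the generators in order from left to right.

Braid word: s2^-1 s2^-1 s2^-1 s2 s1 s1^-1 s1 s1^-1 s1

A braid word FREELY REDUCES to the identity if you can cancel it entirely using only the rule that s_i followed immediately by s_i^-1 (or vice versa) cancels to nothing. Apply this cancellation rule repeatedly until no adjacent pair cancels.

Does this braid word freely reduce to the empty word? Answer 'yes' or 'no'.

Gen 1 (s2^-1): push. Stack: [s2^-1]
Gen 2 (s2^-1): push. Stack: [s2^-1 s2^-1]
Gen 3 (s2^-1): push. Stack: [s2^-1 s2^-1 s2^-1]
Gen 4 (s2): cancels prior s2^-1. Stack: [s2^-1 s2^-1]
Gen 5 (s1): push. Stack: [s2^-1 s2^-1 s1]
Gen 6 (s1^-1): cancels prior s1. Stack: [s2^-1 s2^-1]
Gen 7 (s1): push. Stack: [s2^-1 s2^-1 s1]
Gen 8 (s1^-1): cancels prior s1. Stack: [s2^-1 s2^-1]
Gen 9 (s1): push. Stack: [s2^-1 s2^-1 s1]
Reduced word: s2^-1 s2^-1 s1

Answer: no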